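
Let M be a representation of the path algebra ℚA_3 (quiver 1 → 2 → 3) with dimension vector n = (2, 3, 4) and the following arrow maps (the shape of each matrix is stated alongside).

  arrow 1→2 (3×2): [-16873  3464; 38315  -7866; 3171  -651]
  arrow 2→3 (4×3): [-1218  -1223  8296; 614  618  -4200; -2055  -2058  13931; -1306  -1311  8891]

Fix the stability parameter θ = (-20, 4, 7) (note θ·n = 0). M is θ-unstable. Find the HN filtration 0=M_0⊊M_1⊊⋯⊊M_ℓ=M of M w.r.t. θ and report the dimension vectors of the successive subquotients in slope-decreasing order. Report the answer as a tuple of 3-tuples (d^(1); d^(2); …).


Interval decomposition of M: I[1,3]^2, I[2,3], I[3,3].
HN type (ℓ=3): μ^(1)=7; μ^(2)=4; μ^(3)=-20

((0, 0, 4); (0, 3, 0); (2, 0, 0))


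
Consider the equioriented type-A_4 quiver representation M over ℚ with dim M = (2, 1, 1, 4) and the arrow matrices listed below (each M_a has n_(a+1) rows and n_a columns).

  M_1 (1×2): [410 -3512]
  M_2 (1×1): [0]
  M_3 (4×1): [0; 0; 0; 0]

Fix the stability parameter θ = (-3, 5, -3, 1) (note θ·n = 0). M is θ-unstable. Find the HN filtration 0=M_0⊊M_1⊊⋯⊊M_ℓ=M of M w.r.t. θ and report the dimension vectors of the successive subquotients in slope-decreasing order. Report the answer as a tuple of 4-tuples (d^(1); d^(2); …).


Via rank(M_{q-1}∘⋯∘M_p): M ≅ I[1,1], I[1,2], I[3,3], I[4,4]^4.
μ_θ-semistable layers: μ^(1)=5; μ^(2)=1; μ^(3)=-3

((0, 1, 0, 0); (0, 0, 0, 4); (2, 0, 1, 0))


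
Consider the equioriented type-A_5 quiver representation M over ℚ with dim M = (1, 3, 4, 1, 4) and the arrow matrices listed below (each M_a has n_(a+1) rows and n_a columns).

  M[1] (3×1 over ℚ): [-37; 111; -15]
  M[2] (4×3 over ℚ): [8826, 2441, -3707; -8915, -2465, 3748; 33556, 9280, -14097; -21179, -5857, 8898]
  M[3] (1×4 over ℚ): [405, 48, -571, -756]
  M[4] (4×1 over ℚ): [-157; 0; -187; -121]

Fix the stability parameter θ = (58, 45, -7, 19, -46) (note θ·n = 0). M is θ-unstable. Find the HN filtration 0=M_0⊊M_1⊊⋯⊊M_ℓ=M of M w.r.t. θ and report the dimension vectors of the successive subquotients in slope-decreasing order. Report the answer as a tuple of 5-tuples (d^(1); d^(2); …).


Interval decomposition of M: I[1,5], I[2,3]^2, I[3,3], I[5,5]^3.
HN type (ℓ=4): μ^(1)=19; μ^(2)=69/5; μ^(3)=-7; μ^(4)=-46

((0, 2, 2, 0, 0); (1, 1, 1, 1, 1); (0, 0, 1, 0, 0); (0, 0, 0, 0, 3))


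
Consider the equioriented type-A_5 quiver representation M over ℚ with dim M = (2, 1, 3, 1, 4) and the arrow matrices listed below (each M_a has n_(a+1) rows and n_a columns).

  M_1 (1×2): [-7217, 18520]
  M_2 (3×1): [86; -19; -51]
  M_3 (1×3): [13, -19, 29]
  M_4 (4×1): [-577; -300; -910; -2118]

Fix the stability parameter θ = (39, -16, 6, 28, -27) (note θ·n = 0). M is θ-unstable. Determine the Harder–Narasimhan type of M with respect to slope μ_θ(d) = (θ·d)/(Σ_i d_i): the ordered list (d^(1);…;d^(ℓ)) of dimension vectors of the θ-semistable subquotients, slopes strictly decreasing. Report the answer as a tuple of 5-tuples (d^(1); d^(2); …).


Barcode: M ≅ I[1,1], I[1,3], I[3,3], I[3,5], I[5,5]^3. HN layers by μ_θ (5 steps, strictly decreasing):
  μ^(1)=39; μ^(2)=29/3; μ^(3)=6; μ^(4)=7/3; μ^(5)=-27

((1, 0, 0, 0, 0); (1, 1, 1, 0, 0); (0, 0, 1, 0, 0); (0, 0, 1, 1, 1); (0, 0, 0, 0, 3))


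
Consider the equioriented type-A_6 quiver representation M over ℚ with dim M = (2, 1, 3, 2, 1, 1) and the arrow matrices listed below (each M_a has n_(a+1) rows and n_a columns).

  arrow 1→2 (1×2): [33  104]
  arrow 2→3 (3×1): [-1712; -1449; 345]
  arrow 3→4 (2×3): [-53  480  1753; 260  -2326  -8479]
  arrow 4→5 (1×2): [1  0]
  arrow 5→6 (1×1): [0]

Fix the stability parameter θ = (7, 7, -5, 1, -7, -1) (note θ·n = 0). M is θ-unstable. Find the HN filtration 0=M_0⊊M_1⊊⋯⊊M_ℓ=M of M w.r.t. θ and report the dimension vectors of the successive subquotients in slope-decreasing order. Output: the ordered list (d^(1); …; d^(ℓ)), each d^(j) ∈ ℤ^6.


Via rank(M_{q-1}∘⋯∘M_p): M ≅ I[1,1], I[1,5], I[3,3], I[3,4], I[6,6].
μ_θ-semistable layers: μ^(1)=7; μ^(2)=1; μ^(3)=3/5; μ^(4)=-1; μ^(5)=-5

((1, 0, 0, 0, 0, 0); (0, 0, 0, 1, 0, 0); (1, 1, 1, 1, 1, 0); (0, 0, 0, 0, 0, 1); (0, 0, 2, 0, 0, 0))


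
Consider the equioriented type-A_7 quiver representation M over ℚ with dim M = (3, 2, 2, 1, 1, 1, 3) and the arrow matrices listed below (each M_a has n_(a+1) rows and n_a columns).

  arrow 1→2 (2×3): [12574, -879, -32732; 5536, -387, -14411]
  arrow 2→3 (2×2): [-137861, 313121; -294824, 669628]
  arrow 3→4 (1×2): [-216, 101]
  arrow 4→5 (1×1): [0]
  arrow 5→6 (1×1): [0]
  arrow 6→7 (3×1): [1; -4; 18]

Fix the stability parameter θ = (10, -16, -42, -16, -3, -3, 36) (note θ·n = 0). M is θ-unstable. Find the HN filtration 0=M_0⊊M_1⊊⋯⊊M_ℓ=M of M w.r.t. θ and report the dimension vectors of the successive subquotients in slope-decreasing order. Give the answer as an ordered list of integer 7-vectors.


Barcode: M ≅ I[1,1], I[1,3], I[1,4], I[5,5], I[6,7], I[7,7]^2. HN layers by μ_θ (4 steps, strictly decreasing):
  μ^(1)=36; μ^(2)=10; μ^(3)=-3; μ^(4)=-16

((0, 0, 0, 0, 0, 0, 3); (1, 0, 0, 0, 0, 0, 0); (0, 0, 0, 0, 1, 1, 0); (2, 2, 2, 1, 0, 0, 0))


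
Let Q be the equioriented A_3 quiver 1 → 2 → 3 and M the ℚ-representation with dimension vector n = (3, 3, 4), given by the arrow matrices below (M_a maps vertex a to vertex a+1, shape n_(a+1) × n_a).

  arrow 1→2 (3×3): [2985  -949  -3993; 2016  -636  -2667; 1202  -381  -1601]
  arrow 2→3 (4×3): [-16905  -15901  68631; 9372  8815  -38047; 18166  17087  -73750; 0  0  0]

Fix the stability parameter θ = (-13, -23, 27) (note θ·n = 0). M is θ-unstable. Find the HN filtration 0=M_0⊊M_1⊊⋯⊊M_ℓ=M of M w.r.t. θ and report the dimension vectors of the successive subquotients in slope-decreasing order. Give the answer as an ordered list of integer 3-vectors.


Interval decomposition of M: I[1,3]^3, I[3,3].
HN type (ℓ=2): μ^(1)=27; μ^(2)=-18

((0, 0, 4); (3, 3, 0))


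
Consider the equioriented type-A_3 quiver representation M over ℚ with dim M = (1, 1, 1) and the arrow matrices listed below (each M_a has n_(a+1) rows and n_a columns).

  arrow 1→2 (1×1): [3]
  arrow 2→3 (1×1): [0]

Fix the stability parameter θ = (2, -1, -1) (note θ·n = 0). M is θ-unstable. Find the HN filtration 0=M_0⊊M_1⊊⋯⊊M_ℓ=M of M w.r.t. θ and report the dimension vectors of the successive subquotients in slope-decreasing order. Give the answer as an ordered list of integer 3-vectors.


Barcode: M ≅ I[1,2], I[3,3]. HN layers by μ_θ (2 steps, strictly decreasing):
  μ^(1)=1/2; μ^(2)=-1

((1, 1, 0); (0, 0, 1))


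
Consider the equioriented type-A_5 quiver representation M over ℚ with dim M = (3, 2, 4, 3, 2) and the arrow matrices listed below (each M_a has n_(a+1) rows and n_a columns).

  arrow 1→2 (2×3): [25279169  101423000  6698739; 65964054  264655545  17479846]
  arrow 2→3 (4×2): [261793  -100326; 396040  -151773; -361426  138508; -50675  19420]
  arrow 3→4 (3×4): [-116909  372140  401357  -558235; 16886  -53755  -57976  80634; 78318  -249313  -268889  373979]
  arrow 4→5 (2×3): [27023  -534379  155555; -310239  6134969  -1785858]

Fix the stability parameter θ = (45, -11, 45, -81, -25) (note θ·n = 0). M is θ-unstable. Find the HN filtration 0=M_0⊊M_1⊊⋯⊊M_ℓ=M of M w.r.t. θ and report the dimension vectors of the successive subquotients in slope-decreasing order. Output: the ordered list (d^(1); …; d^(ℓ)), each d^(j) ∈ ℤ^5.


Via rank(M_{q-1}∘⋯∘M_p): M ≅ I[1,1], I[1,5]^2, I[3,3], I[3,4].
μ_θ-semistable layers: μ^(1)=45; μ^(2)=-27/5; μ^(3)=-18

((1, 0, 1, 0, 0); (2, 2, 2, 2, 2); (0, 0, 1, 1, 0))


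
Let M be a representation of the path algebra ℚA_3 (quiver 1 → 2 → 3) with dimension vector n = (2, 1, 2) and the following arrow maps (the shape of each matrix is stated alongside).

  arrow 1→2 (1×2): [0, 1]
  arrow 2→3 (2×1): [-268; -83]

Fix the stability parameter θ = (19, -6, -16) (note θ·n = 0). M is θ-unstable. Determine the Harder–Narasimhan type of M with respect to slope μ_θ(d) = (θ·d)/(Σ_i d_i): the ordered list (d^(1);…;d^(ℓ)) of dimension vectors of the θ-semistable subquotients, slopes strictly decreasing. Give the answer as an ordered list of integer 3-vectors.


Interval decomposition of M: I[1,1], I[1,3], I[3,3].
HN type (ℓ=3): μ^(1)=19; μ^(2)=-1; μ^(3)=-16

((1, 0, 0); (1, 1, 1); (0, 0, 1))


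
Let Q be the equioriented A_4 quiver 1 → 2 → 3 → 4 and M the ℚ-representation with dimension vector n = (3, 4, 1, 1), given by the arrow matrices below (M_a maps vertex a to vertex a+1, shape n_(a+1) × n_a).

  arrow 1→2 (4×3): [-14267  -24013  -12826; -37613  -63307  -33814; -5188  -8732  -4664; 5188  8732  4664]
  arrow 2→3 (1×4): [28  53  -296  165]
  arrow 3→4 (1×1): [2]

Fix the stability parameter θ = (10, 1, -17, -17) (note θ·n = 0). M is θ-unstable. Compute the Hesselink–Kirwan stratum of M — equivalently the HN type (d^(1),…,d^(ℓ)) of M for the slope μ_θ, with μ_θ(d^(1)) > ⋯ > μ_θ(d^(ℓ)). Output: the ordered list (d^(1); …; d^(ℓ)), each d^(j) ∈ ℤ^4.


Via rank(M_{q-1}∘⋯∘M_p): M ≅ I[1,1]^2, I[1,4], I[2,2]^3.
μ_θ-semistable layers: μ^(1)=10; μ^(2)=1; μ^(3)=-23/4

((2, 0, 0, 0); (0, 3, 0, 0); (1, 1, 1, 1))


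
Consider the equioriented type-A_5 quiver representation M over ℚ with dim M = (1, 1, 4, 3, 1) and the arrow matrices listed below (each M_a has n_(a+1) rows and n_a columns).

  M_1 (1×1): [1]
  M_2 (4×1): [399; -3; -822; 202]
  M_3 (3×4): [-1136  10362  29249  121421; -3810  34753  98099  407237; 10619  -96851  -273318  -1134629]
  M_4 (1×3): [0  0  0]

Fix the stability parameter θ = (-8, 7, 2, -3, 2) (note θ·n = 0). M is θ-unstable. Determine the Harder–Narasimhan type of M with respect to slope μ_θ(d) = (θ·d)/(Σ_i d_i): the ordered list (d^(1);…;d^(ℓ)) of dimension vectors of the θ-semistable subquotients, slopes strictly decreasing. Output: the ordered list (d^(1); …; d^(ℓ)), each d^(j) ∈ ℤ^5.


Via rank(M_{q-1}∘⋯∘M_p): M ≅ I[1,4], I[3,3], I[3,4]^2, I[5,5].
μ_θ-semistable layers: μ^(1)=2; μ^(2)=-1/2; μ^(3)=-8

((0, 1, 2, 1, 1); (0, 0, 2, 2, 0); (1, 0, 0, 0, 0))


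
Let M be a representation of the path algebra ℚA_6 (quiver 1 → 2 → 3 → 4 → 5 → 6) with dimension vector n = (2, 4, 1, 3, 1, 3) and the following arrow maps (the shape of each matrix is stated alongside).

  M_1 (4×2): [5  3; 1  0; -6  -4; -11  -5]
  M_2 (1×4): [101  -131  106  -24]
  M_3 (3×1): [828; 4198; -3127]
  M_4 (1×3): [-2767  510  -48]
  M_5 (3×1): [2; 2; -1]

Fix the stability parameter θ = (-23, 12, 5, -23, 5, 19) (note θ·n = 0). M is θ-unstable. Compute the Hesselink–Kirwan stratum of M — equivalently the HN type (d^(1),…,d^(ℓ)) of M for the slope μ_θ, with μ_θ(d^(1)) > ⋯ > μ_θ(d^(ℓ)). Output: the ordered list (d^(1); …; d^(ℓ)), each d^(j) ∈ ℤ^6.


Barcode: M ≅ I[1,2], I[1,4], I[2,2]^2, I[4,4], I[4,6], I[6,6]^2. HN layers by μ_θ (5 steps, strictly decreasing):
  μ^(1)=19; μ^(2)=12; μ^(3)=5; μ^(4)=-2; μ^(5)=-23

((0, 0, 0, 0, 0, 3); (0, 3, 0, 0, 0, 0); (0, 0, 0, 0, 1, 0); (0, 1, 1, 1, 0, 0); (2, 0, 0, 2, 0, 0))


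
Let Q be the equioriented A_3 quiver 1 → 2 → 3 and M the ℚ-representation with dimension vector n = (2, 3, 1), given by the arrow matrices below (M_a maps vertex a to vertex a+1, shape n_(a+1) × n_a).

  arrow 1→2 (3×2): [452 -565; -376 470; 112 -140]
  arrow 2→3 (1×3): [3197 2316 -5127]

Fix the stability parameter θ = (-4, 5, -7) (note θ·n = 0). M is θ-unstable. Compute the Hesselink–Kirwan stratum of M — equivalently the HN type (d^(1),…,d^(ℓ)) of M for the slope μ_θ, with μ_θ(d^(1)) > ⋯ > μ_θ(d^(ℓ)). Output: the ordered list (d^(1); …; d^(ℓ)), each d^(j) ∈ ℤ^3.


Barcode: M ≅ I[1,1], I[1,3], I[2,2]^2. HN layers by μ_θ (3 steps, strictly decreasing):
  μ^(1)=5; μ^(2)=-1; μ^(3)=-4

((0, 2, 0); (0, 1, 1); (2, 0, 0))


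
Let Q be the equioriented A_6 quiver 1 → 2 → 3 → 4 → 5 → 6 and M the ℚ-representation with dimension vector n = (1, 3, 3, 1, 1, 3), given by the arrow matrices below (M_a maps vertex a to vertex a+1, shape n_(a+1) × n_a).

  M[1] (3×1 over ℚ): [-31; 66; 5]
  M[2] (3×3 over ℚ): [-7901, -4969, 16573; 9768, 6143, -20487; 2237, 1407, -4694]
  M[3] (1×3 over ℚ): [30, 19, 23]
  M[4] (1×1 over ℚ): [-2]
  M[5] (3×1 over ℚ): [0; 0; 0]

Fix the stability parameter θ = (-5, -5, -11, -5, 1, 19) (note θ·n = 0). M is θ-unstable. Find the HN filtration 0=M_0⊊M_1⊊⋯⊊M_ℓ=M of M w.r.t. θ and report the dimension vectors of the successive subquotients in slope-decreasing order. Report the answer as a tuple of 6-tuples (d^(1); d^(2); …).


Interval decomposition of M: I[1,3], I[2,3], I[2,5], I[6,6]^3.
HN type (ℓ=5): μ^(1)=19; μ^(2)=1; μ^(3)=-5; μ^(4)=-7; μ^(5)=-8

((0, 0, 0, 0, 0, 3); (0, 0, 0, 0, 1, 0); (0, 0, 0, 1, 0, 0); (1, 1, 1, 0, 0, 0); (0, 2, 2, 0, 0, 0))


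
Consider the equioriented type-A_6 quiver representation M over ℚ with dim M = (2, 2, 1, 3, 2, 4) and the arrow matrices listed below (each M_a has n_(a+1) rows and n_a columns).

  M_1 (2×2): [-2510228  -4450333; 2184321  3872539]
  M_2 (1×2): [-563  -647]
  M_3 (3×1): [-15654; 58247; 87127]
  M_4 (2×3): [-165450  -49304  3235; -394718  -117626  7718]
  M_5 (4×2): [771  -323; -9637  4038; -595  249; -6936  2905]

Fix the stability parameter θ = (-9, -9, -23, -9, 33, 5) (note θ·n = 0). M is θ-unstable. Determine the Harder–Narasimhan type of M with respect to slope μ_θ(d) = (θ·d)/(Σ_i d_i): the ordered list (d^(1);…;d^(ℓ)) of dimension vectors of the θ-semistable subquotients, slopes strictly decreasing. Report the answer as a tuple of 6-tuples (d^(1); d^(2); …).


Interval decomposition of M: I[1,2], I[1,6], I[4,4], I[4,6], I[6,6]^2.
HN type (ℓ=4): μ^(1)=19; μ^(2)=5; μ^(3)=-9; μ^(4)=-41/3

((0, 0, 0, 0, 2, 2); (0, 0, 0, 0, 0, 2); (1, 1, 0, 3, 0, 0); (1, 1, 1, 0, 0, 0))


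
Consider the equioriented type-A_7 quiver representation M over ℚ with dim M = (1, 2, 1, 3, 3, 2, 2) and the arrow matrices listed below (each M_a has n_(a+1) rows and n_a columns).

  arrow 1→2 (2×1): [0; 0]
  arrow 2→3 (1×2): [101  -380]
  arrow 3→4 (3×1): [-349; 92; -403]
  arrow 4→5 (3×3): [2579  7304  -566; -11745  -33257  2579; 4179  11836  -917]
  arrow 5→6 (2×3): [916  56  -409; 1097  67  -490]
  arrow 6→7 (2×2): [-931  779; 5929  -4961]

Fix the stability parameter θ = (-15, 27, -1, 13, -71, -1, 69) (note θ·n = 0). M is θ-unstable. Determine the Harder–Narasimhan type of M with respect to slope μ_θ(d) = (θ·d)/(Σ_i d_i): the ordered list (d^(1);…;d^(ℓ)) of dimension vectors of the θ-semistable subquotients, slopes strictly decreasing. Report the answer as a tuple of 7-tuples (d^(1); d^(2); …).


Interval decomposition of M: I[1,1], I[2,2], I[2,7], I[4,5], I[4,6], I[7,7].
HN type (ℓ=6): μ^(1)=69; μ^(2)=27; μ^(3)=-1; μ^(4)=-8; μ^(5)=-15; μ^(6)=-29

((0, 0, 0, 0, 0, 0, 2); (0, 1, 0, 0, 0, 0, 0); (0, 0, 0, 0, 0, 2, 0); (0, 1, 1, 1, 1, 0, 0); (1, 0, 0, 0, 0, 0, 0); (0, 0, 0, 2, 2, 0, 0))


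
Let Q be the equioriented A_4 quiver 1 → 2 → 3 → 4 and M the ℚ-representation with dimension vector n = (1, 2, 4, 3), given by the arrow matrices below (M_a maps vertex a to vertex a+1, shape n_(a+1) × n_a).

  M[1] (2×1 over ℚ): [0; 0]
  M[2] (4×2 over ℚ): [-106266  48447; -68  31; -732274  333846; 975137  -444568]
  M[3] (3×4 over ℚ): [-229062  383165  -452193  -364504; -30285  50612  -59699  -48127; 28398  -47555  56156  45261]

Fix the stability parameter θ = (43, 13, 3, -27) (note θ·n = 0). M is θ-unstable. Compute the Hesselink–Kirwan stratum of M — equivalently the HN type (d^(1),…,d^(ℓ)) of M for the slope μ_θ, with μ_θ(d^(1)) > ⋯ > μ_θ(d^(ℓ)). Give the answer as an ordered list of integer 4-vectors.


Via rank(M_{q-1}∘⋯∘M_p): M ≅ I[1,1], I[2,4]^2, I[3,3], I[3,4].
μ_θ-semistable layers: μ^(1)=43; μ^(2)=3; μ^(3)=-11/3; μ^(4)=-12

((1, 0, 0, 0); (0, 0, 1, 0); (0, 2, 2, 2); (0, 0, 1, 1))


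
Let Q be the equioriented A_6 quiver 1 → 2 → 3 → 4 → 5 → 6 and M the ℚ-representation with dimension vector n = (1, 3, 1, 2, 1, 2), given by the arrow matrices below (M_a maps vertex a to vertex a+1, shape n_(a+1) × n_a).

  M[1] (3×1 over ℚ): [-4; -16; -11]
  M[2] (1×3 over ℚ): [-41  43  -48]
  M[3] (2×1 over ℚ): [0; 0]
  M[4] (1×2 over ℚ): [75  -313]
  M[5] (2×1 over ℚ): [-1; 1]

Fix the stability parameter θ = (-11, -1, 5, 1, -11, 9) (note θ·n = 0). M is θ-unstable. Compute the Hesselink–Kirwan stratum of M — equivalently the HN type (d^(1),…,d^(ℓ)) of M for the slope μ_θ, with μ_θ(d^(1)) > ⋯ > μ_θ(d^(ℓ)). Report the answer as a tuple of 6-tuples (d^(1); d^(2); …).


Via rank(M_{q-1}∘⋯∘M_p): M ≅ I[1,3], I[2,2]^2, I[4,4], I[4,6], I[6,6].
μ_θ-semistable layers: μ^(1)=9; μ^(2)=5; μ^(3)=1; μ^(4)=-1; μ^(5)=-5; μ^(6)=-11

((0, 0, 0, 0, 0, 2); (0, 0, 1, 0, 0, 0); (0, 0, 0, 1, 0, 0); (0, 3, 0, 0, 0, 0); (0, 0, 0, 1, 1, 0); (1, 0, 0, 0, 0, 0))


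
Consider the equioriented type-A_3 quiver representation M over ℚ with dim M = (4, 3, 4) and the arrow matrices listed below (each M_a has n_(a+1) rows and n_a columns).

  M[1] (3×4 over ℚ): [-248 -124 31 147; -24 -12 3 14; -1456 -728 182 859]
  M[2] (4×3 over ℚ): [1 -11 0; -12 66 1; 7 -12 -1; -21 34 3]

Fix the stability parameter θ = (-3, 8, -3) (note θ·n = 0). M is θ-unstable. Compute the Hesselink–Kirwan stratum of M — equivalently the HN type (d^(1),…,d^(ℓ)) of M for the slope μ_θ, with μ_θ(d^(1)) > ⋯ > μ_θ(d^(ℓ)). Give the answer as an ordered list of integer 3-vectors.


Via rank(M_{q-1}∘⋯∘M_p): M ≅ I[1,1]^2, I[1,3]^2, I[2,3], I[3,3].
μ_θ-semistable layers: μ^(1)=5/2; μ^(2)=-3

((0, 3, 3); (4, 0, 1))


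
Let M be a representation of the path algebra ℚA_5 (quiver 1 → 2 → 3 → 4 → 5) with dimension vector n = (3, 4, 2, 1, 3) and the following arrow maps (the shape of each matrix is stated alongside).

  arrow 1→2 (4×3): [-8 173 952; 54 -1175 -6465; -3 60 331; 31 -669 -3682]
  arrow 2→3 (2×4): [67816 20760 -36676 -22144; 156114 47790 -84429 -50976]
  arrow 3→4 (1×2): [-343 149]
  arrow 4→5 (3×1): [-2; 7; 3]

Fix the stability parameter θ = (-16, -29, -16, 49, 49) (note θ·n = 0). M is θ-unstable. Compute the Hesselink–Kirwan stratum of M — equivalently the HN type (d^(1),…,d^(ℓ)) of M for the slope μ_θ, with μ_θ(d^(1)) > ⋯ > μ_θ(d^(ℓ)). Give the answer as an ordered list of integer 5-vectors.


Via rank(M_{q-1}∘⋯∘M_p): M ≅ I[1,2]^2, I[1,5], I[2,2], I[3,3], I[5,5]^2.
μ_θ-semistable layers: μ^(1)=49; μ^(2)=-16; μ^(3)=-45/2; μ^(4)=-29

((0, 0, 0, 1, 3); (0, 0, 2, 0, 0); (3, 3, 0, 0, 0); (0, 1, 0, 0, 0))


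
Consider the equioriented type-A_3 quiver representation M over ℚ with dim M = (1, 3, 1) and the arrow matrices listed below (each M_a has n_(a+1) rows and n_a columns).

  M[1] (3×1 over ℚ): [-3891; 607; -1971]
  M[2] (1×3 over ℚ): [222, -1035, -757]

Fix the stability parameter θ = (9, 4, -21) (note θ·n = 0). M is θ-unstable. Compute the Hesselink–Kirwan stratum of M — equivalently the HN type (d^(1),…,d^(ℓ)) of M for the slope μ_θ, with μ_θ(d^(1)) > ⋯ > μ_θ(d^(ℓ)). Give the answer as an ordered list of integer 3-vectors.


Interval decomposition of M: I[1,2], I[2,2], I[2,3].
HN type (ℓ=3): μ^(1)=13/2; μ^(2)=4; μ^(3)=-17/2

((1, 1, 0); (0, 1, 0); (0, 1, 1))


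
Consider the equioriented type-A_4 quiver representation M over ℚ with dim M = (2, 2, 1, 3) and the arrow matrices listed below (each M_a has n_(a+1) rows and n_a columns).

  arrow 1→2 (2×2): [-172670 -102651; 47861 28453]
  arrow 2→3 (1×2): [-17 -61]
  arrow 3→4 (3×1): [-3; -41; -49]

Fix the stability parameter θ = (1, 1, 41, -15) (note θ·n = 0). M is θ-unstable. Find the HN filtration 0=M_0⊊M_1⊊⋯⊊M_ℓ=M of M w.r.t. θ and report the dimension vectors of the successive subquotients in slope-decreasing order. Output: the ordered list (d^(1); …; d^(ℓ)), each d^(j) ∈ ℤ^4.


Via rank(M_{q-1}∘⋯∘M_p): M ≅ I[1,2], I[1,4], I[4,4]^2.
μ_θ-semistable layers: μ^(1)=13; μ^(2)=1; μ^(3)=-15

((0, 0, 1, 1); (2, 2, 0, 0); (0, 0, 0, 2))


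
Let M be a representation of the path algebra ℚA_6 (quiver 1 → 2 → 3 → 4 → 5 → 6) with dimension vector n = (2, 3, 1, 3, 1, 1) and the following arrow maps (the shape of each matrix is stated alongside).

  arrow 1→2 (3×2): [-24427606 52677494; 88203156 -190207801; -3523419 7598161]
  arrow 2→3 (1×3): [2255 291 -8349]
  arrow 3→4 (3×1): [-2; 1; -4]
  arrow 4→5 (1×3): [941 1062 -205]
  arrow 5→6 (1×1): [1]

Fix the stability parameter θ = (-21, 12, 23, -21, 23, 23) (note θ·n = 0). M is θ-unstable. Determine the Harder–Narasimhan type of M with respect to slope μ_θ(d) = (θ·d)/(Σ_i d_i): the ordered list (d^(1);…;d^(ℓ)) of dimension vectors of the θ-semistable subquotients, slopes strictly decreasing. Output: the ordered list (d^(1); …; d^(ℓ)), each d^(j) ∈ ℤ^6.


Barcode: M ≅ I[1,2], I[1,4], I[2,2], I[4,4], I[4,6]. HN layers by μ_θ (4 steps, strictly decreasing):
  μ^(1)=23; μ^(2)=12; μ^(3)=14/3; μ^(4)=-21

((0, 0, 0, 0, 1, 1); (0, 2, 0, 0, 0, 0); (0, 1, 1, 1, 0, 0); (2, 0, 0, 2, 0, 0))


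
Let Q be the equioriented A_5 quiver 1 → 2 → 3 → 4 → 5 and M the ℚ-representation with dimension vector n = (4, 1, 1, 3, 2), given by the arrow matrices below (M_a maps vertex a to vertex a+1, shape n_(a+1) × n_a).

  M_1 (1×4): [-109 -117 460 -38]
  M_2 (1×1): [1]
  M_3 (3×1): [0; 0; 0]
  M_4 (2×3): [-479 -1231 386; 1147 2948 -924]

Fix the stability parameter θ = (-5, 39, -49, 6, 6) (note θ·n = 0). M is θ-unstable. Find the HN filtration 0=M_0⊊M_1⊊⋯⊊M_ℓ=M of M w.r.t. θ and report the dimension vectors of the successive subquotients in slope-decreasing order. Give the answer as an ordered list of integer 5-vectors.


Interval decomposition of M: I[1,1]^3, I[1,3], I[4,4], I[4,5]^2.
HN type (ℓ=2): μ^(1)=6; μ^(2)=-5

((0, 0, 0, 3, 2); (4, 1, 1, 0, 0))


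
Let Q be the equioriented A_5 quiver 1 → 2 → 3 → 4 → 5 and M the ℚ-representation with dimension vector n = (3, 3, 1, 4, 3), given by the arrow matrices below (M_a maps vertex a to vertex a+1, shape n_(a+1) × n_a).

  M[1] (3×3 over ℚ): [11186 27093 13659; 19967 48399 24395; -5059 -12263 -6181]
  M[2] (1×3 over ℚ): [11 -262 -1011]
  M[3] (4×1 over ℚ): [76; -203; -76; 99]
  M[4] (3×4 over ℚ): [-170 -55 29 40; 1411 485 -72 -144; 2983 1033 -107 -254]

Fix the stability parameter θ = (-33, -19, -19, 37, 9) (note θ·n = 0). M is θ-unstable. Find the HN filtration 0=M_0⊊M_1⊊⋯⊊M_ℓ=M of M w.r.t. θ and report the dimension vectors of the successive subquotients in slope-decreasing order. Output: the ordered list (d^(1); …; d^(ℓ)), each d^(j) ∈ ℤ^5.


Barcode: M ≅ I[1,2]^2, I[1,5], I[4,4], I[4,5]^2. HN layers by μ_θ (4 steps, strictly decreasing):
  μ^(1)=37; μ^(2)=23; μ^(3)=-19; μ^(4)=-33

((0, 0, 0, 1, 0); (0, 0, 0, 3, 3); (0, 3, 1, 0, 0); (3, 0, 0, 0, 0))


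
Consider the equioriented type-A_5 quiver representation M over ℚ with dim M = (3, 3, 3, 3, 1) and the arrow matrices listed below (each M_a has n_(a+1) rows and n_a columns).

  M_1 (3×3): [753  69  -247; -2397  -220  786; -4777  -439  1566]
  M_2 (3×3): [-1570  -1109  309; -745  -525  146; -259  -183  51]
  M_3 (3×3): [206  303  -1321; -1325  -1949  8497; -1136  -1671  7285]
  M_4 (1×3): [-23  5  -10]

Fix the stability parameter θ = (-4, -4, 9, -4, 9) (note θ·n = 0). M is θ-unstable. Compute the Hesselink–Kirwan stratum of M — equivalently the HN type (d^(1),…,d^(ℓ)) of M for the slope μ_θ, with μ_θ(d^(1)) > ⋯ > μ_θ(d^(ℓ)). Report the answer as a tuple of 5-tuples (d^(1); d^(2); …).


Barcode: M ≅ I[1,3], I[1,4], I[1,5], I[4,4]. HN layers by μ_θ (3 steps, strictly decreasing):
  μ^(1)=9; μ^(2)=5/2; μ^(3)=-4

((0, 0, 1, 0, 1); (0, 0, 2, 2, 0); (3, 3, 0, 1, 0))


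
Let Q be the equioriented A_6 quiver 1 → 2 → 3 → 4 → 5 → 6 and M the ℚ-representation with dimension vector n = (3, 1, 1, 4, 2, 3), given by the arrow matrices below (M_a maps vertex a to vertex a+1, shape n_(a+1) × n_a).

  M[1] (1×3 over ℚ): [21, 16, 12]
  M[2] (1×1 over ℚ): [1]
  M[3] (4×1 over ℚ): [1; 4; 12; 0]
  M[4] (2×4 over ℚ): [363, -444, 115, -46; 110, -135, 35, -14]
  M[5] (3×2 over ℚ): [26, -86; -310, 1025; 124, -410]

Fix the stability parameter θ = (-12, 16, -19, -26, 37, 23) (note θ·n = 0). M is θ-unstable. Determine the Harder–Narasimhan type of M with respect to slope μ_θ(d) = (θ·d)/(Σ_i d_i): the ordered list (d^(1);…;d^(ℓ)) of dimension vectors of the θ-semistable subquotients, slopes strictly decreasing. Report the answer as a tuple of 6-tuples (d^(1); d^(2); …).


Via rank(M_{q-1}∘⋯∘M_p): M ≅ I[1,1]^2, I[1,6], I[4,4]^2, I[4,6], I[6,6].
μ_θ-semistable layers: μ^(1)=30; μ^(2)=23; μ^(3)=-29/3; μ^(4)=-12; μ^(5)=-26

((0, 0, 0, 0, 2, 2); (0, 0, 0, 0, 0, 1); (0, 1, 1, 1, 0, 0); (3, 0, 0, 0, 0, 0); (0, 0, 0, 3, 0, 0))


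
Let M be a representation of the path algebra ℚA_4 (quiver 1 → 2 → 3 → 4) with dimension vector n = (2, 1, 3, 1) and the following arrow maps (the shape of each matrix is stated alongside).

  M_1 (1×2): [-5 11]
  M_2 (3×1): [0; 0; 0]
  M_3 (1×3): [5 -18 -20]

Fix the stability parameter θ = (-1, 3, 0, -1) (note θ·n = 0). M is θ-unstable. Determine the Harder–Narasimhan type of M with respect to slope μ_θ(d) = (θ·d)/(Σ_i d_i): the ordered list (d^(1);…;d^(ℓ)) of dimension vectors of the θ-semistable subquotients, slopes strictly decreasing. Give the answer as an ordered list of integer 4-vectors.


Via rank(M_{q-1}∘⋯∘M_p): M ≅ I[1,1], I[1,2], I[3,3]^2, I[3,4].
μ_θ-semistable layers: μ^(1)=3; μ^(2)=0; μ^(3)=-1/2; μ^(4)=-1

((0, 1, 0, 0); (0, 0, 2, 0); (0, 0, 1, 1); (2, 0, 0, 0))


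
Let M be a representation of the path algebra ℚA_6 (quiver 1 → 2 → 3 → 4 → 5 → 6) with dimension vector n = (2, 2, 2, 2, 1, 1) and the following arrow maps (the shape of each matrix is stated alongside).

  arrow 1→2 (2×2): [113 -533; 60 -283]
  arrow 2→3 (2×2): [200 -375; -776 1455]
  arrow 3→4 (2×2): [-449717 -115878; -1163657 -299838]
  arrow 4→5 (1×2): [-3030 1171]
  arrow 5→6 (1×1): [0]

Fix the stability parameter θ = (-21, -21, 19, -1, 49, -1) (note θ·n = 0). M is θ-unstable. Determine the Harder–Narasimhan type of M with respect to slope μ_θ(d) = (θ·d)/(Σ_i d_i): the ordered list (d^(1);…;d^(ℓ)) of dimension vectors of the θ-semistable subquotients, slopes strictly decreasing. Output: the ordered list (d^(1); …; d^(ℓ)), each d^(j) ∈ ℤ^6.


Via rank(M_{q-1}∘⋯∘M_p): M ≅ I[1,2], I[1,5], I[3,3], I[4,4], I[6,6].
μ_θ-semistable layers: μ^(1)=49; μ^(2)=19; μ^(3)=9; μ^(4)=-1; μ^(5)=-21

((0, 0, 0, 0, 1, 0); (0, 0, 1, 0, 0, 0); (0, 0, 1, 1, 0, 0); (0, 0, 0, 1, 0, 1); (2, 2, 0, 0, 0, 0))


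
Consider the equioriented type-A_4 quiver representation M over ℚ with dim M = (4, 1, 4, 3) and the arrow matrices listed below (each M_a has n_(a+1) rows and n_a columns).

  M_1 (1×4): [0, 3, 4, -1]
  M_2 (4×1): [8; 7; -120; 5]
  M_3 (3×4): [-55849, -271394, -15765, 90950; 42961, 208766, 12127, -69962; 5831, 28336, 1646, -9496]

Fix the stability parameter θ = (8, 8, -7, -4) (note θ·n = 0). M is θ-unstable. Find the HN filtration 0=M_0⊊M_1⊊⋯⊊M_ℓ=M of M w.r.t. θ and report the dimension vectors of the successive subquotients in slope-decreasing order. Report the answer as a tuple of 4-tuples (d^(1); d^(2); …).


Interval decomposition of M: I[1,1]^3, I[1,3], I[3,3], I[3,4]^2, I[4,4].
HN type (ℓ=4): μ^(1)=8; μ^(2)=3; μ^(3)=-4; μ^(4)=-7

((3, 0, 0, 0); (1, 1, 1, 0); (0, 0, 0, 3); (0, 0, 3, 0))


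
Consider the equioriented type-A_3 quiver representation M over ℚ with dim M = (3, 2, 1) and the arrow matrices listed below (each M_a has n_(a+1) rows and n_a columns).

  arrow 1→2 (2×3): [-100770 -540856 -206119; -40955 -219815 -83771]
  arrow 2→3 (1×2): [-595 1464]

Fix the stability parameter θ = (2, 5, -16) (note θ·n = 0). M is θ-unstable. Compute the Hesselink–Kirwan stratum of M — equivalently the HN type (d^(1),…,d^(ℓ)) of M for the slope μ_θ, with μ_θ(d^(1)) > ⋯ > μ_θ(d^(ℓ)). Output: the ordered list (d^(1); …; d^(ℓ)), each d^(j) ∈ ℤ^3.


Barcode: M ≅ I[1,1], I[1,2], I[1,3]. HN layers by μ_θ (3 steps, strictly decreasing):
  μ^(1)=5; μ^(2)=2; μ^(3)=-3

((0, 1, 0); (2, 0, 0); (1, 1, 1))


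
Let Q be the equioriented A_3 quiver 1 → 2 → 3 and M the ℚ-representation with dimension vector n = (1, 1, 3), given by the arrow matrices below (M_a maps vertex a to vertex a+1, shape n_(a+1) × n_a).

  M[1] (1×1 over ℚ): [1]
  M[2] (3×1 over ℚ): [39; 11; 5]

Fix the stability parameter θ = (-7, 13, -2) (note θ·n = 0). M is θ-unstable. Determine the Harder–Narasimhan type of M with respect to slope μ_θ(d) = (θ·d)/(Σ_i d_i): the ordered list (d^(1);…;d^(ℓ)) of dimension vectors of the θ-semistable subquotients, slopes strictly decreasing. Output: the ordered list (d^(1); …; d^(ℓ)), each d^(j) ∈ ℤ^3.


Via rank(M_{q-1}∘⋯∘M_p): M ≅ I[1,3], I[3,3]^2.
μ_θ-semistable layers: μ^(1)=11/2; μ^(2)=-2; μ^(3)=-7

((0, 1, 1); (0, 0, 2); (1, 0, 0))


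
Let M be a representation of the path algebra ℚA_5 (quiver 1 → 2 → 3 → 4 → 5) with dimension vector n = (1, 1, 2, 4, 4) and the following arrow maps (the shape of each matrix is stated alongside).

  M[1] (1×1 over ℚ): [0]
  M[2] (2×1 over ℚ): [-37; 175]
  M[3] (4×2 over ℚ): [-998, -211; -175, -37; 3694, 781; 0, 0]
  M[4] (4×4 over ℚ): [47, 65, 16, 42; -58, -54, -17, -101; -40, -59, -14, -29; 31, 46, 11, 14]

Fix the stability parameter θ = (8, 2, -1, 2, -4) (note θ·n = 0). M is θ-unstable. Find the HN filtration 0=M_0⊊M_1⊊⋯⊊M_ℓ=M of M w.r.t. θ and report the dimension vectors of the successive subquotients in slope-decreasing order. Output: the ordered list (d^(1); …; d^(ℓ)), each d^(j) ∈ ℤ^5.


Via rank(M_{q-1}∘⋯∘M_p): M ≅ I[1,1], I[2,5], I[3,5], I[4,4], I[4,5], I[5,5].
μ_θ-semistable layers: μ^(1)=8; μ^(2)=2; μ^(3)=-1/4; μ^(4)=-1; μ^(5)=-4

((1, 0, 0, 0, 0); (0, 0, 0, 1, 0); (0, 1, 1, 1, 1); (0, 0, 1, 2, 2); (0, 0, 0, 0, 1))


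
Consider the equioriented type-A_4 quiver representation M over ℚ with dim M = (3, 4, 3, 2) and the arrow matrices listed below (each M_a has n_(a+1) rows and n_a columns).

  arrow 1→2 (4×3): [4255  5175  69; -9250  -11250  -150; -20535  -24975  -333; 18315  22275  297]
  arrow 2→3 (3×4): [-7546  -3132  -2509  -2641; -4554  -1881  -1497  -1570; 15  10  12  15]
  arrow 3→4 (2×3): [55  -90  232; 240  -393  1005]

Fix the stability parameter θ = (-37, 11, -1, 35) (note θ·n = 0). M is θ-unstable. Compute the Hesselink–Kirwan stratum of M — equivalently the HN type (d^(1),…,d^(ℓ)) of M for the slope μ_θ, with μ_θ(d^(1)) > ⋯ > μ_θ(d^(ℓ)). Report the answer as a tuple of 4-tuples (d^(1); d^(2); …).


Interval decomposition of M: I[1,1]^2, I[1,4], I[2,2], I[2,3], I[2,4].
HN type (ℓ=4): μ^(1)=35; μ^(2)=11; μ^(3)=5; μ^(4)=-37

((0, 0, 0, 2); (0, 1, 0, 0); (0, 3, 3, 0); (3, 0, 0, 0))


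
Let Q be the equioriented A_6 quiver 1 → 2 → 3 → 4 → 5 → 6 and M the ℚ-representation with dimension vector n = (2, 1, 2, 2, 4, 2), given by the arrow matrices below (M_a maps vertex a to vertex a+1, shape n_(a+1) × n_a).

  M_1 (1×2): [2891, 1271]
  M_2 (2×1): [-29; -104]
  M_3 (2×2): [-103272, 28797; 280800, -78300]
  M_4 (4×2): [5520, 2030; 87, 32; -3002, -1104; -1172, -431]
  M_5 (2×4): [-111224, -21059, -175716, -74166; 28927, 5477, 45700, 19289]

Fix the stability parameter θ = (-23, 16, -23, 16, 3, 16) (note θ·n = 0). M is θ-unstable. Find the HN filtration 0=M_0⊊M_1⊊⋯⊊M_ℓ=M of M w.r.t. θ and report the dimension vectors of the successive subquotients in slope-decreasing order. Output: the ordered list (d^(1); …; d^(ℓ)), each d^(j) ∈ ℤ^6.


Barcode: M ≅ I[1,1], I[1,3], I[3,6], I[4,6], I[5,5]^2. HN layers by μ_θ (5 steps, strictly decreasing):
  μ^(1)=16; μ^(2)=19/2; μ^(3)=3; μ^(4)=-7/2; μ^(5)=-23

((0, 0, 0, 0, 0, 2); (0, 0, 0, 2, 2, 0); (0, 0, 0, 0, 2, 0); (0, 1, 1, 0, 0, 0); (2, 0, 1, 0, 0, 0))


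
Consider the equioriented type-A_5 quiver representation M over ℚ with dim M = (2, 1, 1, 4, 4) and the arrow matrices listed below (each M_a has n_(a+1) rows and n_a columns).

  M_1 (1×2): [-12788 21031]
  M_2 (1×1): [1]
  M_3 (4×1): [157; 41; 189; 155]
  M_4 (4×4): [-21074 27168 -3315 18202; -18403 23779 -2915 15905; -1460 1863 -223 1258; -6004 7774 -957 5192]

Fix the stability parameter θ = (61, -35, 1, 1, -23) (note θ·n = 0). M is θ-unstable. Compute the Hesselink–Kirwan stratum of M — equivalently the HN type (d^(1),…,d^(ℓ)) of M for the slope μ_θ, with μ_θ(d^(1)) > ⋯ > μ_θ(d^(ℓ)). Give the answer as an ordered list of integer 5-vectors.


Via rank(M_{q-1}∘⋯∘M_p): M ≅ I[1,1], I[1,5], I[4,4], I[4,5]^2, I[5,5].
μ_θ-semistable layers: μ^(1)=61; μ^(2)=1; μ^(3)=-11; μ^(4)=-23

((1, 0, 0, 0, 0); (1, 1, 1, 2, 1); (0, 0, 0, 2, 2); (0, 0, 0, 0, 1))


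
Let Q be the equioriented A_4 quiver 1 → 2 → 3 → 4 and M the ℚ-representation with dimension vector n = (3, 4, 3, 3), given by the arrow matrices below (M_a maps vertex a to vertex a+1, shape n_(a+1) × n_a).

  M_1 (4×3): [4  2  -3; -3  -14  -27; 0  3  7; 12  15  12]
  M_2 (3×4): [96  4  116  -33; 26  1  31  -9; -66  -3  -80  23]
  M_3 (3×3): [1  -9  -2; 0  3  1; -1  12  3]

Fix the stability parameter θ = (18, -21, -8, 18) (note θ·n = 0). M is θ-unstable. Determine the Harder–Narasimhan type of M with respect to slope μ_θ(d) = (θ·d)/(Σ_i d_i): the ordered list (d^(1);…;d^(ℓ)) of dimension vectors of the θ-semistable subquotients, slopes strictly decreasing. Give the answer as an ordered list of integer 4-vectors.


Barcode: M ≅ I[1,3], I[1,4]^2, I[2,2], I[4,4]. HN layers by μ_θ (3 steps, strictly decreasing):
  μ^(1)=18; μ^(2)=-11/3; μ^(3)=-21

((0, 0, 0, 3); (3, 3, 3, 0); (0, 1, 0, 0))


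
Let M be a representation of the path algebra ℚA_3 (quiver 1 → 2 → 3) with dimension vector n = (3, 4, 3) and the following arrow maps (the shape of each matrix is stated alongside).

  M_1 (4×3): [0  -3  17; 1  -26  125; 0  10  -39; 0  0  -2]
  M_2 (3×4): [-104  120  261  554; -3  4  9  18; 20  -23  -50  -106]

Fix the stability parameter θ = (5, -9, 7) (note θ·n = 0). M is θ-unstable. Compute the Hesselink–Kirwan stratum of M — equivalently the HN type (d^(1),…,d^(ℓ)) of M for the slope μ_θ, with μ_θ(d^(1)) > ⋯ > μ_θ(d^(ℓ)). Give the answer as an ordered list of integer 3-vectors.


Via rank(M_{q-1}∘⋯∘M_p): M ≅ I[1,3]^3, I[2,2].
μ_θ-semistable layers: μ^(1)=7; μ^(2)=-2; μ^(3)=-9

((0, 0, 3); (3, 3, 0); (0, 1, 0))


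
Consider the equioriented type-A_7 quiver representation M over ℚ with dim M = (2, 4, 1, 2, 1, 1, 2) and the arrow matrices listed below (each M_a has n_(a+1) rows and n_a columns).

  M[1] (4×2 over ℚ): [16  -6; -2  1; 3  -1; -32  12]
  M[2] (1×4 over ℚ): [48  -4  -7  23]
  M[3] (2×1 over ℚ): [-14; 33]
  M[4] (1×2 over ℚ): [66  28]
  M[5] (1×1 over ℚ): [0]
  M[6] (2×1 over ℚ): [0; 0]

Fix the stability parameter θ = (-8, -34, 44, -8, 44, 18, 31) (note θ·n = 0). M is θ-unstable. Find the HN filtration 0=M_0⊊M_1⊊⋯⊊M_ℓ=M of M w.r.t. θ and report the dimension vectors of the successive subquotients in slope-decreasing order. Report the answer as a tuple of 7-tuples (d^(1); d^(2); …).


Barcode: M ≅ I[1,2], I[1,4], I[2,2]^2, I[4,5], I[6,6], I[7,7]^2. HN layers by μ_θ (6 steps, strictly decreasing):
  μ^(1)=44; μ^(2)=31; μ^(3)=18; μ^(4)=-8; μ^(5)=-21; μ^(6)=-34

((0, 0, 0, 0, 1, 0, 0); (0, 0, 0, 0, 0, 0, 2); (0, 0, 1, 1, 0, 1, 0); (0, 0, 0, 1, 0, 0, 0); (2, 2, 0, 0, 0, 0, 0); (0, 2, 0, 0, 0, 0, 0))


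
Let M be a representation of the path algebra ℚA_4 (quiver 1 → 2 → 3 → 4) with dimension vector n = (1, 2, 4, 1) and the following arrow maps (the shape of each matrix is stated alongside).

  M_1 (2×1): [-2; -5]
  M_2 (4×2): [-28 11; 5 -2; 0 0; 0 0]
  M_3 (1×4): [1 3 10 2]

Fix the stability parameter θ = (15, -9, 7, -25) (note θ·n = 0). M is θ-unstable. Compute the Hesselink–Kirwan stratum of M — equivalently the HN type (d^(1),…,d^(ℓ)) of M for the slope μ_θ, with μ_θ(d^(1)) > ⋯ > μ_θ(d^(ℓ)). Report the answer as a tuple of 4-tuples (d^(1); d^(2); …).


Via rank(M_{q-1}∘⋯∘M_p): M ≅ I[1,4], I[2,3], I[3,3]^2.
μ_θ-semistable layers: μ^(1)=7; μ^(2)=-3; μ^(3)=-9

((0, 0, 3, 0); (1, 1, 1, 1); (0, 1, 0, 0))


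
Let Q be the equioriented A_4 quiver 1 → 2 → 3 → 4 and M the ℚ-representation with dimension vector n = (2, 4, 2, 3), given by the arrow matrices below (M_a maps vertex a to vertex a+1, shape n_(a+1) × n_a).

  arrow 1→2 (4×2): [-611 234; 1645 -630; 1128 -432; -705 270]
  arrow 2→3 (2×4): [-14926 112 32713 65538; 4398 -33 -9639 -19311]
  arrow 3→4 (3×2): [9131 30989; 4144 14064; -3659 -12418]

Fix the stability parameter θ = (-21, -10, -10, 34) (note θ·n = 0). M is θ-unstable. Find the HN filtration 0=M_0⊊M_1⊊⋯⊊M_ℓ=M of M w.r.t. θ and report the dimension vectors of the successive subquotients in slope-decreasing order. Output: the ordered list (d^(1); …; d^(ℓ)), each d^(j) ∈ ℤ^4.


Barcode: M ≅ I[1,1], I[1,2], I[2,2], I[2,4]^2, I[4,4]. HN layers by μ_θ (3 steps, strictly decreasing):
  μ^(1)=34; μ^(2)=-10; μ^(3)=-21

((0, 0, 0, 3); (0, 4, 2, 0); (2, 0, 0, 0))


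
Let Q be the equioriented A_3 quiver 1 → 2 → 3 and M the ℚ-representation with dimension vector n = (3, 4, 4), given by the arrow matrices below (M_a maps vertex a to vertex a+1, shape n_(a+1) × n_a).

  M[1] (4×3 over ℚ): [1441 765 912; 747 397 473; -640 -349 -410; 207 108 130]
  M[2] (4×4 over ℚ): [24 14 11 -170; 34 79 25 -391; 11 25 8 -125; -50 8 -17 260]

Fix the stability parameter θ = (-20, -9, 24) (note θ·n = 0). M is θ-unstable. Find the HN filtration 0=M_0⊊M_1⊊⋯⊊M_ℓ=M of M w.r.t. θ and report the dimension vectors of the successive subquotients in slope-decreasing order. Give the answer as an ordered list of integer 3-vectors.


Interval decomposition of M: I[1,3]^3, I[2,2], I[3,3].
HN type (ℓ=3): μ^(1)=24; μ^(2)=-9; μ^(3)=-20

((0, 0, 4); (0, 4, 0); (3, 0, 0))


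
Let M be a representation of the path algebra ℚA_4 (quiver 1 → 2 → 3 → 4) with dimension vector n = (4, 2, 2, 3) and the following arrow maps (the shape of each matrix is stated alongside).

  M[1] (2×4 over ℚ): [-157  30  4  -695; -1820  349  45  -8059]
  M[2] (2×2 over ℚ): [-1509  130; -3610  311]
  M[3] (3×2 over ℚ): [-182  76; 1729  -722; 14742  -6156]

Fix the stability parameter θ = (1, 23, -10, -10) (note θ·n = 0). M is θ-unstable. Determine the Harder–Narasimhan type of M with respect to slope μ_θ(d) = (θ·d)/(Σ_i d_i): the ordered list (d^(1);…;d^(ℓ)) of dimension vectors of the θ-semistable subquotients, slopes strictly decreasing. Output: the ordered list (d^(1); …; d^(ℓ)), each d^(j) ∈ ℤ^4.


Interval decomposition of M: I[1,1]^2, I[1,3], I[1,4], I[4,4]^2.
HN type (ℓ=3): μ^(1)=13/2; μ^(2)=1; μ^(3)=-10

((0, 1, 1, 0); (4, 1, 1, 1); (0, 0, 0, 2))


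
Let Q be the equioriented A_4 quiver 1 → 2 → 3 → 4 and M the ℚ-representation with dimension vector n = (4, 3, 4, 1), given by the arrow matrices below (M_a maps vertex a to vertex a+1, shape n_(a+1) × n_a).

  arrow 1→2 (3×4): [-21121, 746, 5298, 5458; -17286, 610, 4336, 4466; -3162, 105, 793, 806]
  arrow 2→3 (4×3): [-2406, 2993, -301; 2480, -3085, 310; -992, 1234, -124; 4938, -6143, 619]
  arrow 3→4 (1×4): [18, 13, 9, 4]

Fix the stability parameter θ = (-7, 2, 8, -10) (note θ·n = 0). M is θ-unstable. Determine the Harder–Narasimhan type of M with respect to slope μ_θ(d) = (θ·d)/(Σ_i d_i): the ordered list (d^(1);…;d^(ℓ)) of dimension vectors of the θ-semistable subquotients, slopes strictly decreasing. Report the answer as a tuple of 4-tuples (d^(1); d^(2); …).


Via rank(M_{q-1}∘⋯∘M_p): M ≅ I[1,1], I[1,2], I[1,3], I[1,4], I[3,3]^2.
μ_θ-semistable layers: μ^(1)=8; μ^(2)=2; μ^(3)=0; μ^(4)=-7

((0, 0, 3, 0); (0, 2, 0, 0); (0, 1, 1, 1); (4, 0, 0, 0))
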